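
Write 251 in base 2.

Using repeated division by 2:
251 ÷ 2 = 125 remainder 1
125 ÷ 2 = 62 remainder 1
62 ÷ 2 = 31 remainder 0
31 ÷ 2 = 15 remainder 1
15 ÷ 2 = 7 remainder 1
7 ÷ 2 = 3 remainder 1
3 ÷ 2 = 1 remainder 1
1 ÷ 2 = 0 remainder 1
Reading remainders bottom to top: 11111011



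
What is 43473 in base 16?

Using repeated division by 16 (digits 10–15 are A–F):
43473 ÷ 16 = 2717 remainder 1
2717 ÷ 16 = 169 remainder 13 (D)
169 ÷ 16 = 10 remainder 9
10 ÷ 16 = 0 remainder 10 (A)
Reading remainders bottom to top: A9D1



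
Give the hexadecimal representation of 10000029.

Using repeated division by 16 (digits 10–15 are A–F):
10000029 ÷ 16 = 625001 remainder 13 (D)
625001 ÷ 16 = 39062 remainder 9
39062 ÷ 16 = 2441 remainder 6
2441 ÷ 16 = 152 remainder 9
152 ÷ 16 = 9 remainder 8
9 ÷ 16 = 0 remainder 9
Reading remainders bottom to top: 98969D



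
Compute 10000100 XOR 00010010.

XOR: 1 when bits differ
  10000100
^ 00010010
----------
  10010110
Decimal: 132 ^ 18 = 150



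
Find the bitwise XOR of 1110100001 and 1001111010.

XOR: 1 when bits differ
  1110100001
^ 1001111010
------------
  0111011011
Decimal: 929 ^ 634 = 475



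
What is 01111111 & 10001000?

AND: 1 only when both bits are 1
  01111111
& 10001000
----------
  00001000
Decimal: 127 & 136 = 8



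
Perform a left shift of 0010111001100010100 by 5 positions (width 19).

Original: 0010111001100010100 (decimal 94996)
Shift left by 5 positions
Append 5 zeros on the right and drop the 5 high bits that overflow the 19-bit width
Result: 1100110001010000000 (decimal 418432)
Equivalent: 94996 << 5 = 94996 × 2^5 = 3039872, truncated to 19 bits = 418432



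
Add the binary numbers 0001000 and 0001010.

Add column by column from the right: bit + bit + carry-in; write the sum mod 2, carry 1 when the sum is 2 or 3.
carry:  0010000
        0001000
+       0001010
---------------
       00010010
(the carry out of the leftmost column, 0, becomes the leading bit)
Decimal check:
  0001000 = 8
  0001010 = 8 + 2 = 10
  8 + 10 = 18, and 00010010 = 16 + 2 = 18 ✓



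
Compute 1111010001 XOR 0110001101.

XOR: 1 when bits differ
  1111010001
^ 0110001101
------------
  1001011100
Decimal: 977 ^ 397 = 604



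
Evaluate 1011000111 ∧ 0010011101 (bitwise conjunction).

AND: 1 only when both bits are 1
  1011000111
& 0010011101
------------
  0010000101
Decimal: 711 & 157 = 133



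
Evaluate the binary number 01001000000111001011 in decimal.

Sum of powers of 2 for each 1-bit:
2^0 + 2^1 + 2^3 + 2^6 + 2^7 + 2^8 + 2^15 + 2^18
= 1 + 2 + 8 + 64 + 128 + 256 + 32768 + 262144
= 295371



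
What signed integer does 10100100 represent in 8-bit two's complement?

Binary: 10100100
Sign bit: 1 (negative)
Invert: 01011011
Add 1:  01011100
Magnitude: 01011100 = 64 + 16 + 8 + 4 = 92
Value: -92



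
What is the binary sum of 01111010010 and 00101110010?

Add column by column from the right: bit + bit + carry-in; write the sum mod 2, carry 1 when the sum is 2 or 3.
carry:  11111100100
        01111010010
+       00101110010
-------------------
       010101000100
(the carry out of the leftmost column, 0, becomes the leading bit)
Decimal check:
  01111010010 = 512 + 256 + 128 + 64 + 16 + 2 = 978
  00101110010 = 256 + 64 + 32 + 16 + 2 = 370
  978 + 370 = 1348, and 010101000100 = 1024 + 256 + 64 + 4 = 1348 ✓



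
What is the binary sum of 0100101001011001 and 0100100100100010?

Add column by column from the right: bit + bit + carry-in; write the sum mod 2, carry 1 when the sum is 2 or 3.
carry:  1001000000000000
        0100101001011001
+       0100100100100010
------------------------
       01001001101111011
(the carry out of the leftmost column, 0, becomes the leading bit)
Decimal check:
  0100101001011001 = 16384 + 2048 + 512 + 64 + 16 + 8 + 1 = 19033
  0100100100100010 = 16384 + 2048 + 256 + 32 + 2 = 18722
  19033 + 18722 = 37755, and 01001001101111011 = 32768 + 4096 + 512 + 256 + 64 + 32 + 16 + 8 + 2 + 1 = 37755 ✓



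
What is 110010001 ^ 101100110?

XOR: 1 when bits differ
  110010001
^ 101100110
-----------
  011110111
Decimal: 401 ^ 358 = 247



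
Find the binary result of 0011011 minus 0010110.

Method 1 - Direct subtraction (column by column from the right: bit − bit − borrow-in; if negative, add 2 and borrow 1 from the next column):
borrow: 0001000
        0011011
-       0010110
---------------
        0000101

Method 2 - Add two's complement:
Two's complement of 0010110: invert → 1101001, add 1 → 1101010
  0011011
+ 1101010
---------
 10000101  (end carry out of the top bit = 1)
Discarding the end carry: 0000101
Decimal check:
  0011011 = 16 + 8 + 2 + 1 = 27
  0010110 = 16 + 4 + 2 = 22
  27 - 22 = 5, and 0000101 = 4 + 1 = 5 ✓



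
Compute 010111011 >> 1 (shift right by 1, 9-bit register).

Original: 010111011 (decimal 187)
Shift right by 1 position
Drop the 1 low bit; fill with zero on the left
Result: 001011101 (decimal 93)
Equivalent: 187 >> 1 = 187 ÷ 2^1 = 93



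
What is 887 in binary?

Using repeated division by 2:
887 ÷ 2 = 443 remainder 1
443 ÷ 2 = 221 remainder 1
221 ÷ 2 = 110 remainder 1
110 ÷ 2 = 55 remainder 0
55 ÷ 2 = 27 remainder 1
27 ÷ 2 = 13 remainder 1
13 ÷ 2 = 6 remainder 1
6 ÷ 2 = 3 remainder 0
3 ÷ 2 = 1 remainder 1
1 ÷ 2 = 0 remainder 1
Reading remainders bottom to top: 1101110111



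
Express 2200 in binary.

Using repeated division by 2:
2200 ÷ 2 = 1100 remainder 0
1100 ÷ 2 = 550 remainder 0
550 ÷ 2 = 275 remainder 0
275 ÷ 2 = 137 remainder 1
137 ÷ 2 = 68 remainder 1
68 ÷ 2 = 34 remainder 0
34 ÷ 2 = 17 remainder 0
17 ÷ 2 = 8 remainder 1
8 ÷ 2 = 4 remainder 0
4 ÷ 2 = 2 remainder 0
2 ÷ 2 = 1 remainder 0
1 ÷ 2 = 0 remainder 1
Reading remainders bottom to top: 100010011000



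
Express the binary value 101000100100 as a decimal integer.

Sum of powers of 2 for each 1-bit:
2^2 + 2^5 + 2^9 + 2^11
= 4 + 32 + 512 + 2048
= 2596



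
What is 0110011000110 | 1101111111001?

OR: 1 when either bit is 1
  0110011000110
| 1101111111001
---------------
  1111111111111
Decimal: 3270 | 7161 = 8191



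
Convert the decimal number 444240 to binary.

Using repeated division by 2:
444240 ÷ 2 = 222120 remainder 0
222120 ÷ 2 = 111060 remainder 0
111060 ÷ 2 = 55530 remainder 0
55530 ÷ 2 = 27765 remainder 0
27765 ÷ 2 = 13882 remainder 1
13882 ÷ 2 = 6941 remainder 0
6941 ÷ 2 = 3470 remainder 1
3470 ÷ 2 = 1735 remainder 0
1735 ÷ 2 = 867 remainder 1
867 ÷ 2 = 433 remainder 1
433 ÷ 2 = 216 remainder 1
216 ÷ 2 = 108 remainder 0
108 ÷ 2 = 54 remainder 0
54 ÷ 2 = 27 remainder 0
27 ÷ 2 = 13 remainder 1
13 ÷ 2 = 6 remainder 1
6 ÷ 2 = 3 remainder 0
3 ÷ 2 = 1 remainder 1
1 ÷ 2 = 0 remainder 1
Reading remainders bottom to top: 1101100011101010000



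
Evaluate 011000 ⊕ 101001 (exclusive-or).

XOR: 1 when bits differ
  011000
^ 101001
--------
  110001
Decimal: 24 ^ 41 = 49



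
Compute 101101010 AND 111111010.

AND: 1 only when both bits are 1
  101101010
& 111111010
-----------
  101101010
Decimal: 362 & 506 = 362



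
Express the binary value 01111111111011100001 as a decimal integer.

Sum of powers of 2 for each 1-bit:
2^0 + 2^5 + 2^6 + 2^7 + 2^9 + 2^10 + 2^11 + 2^12 + 2^13 + 2^14 + 2^15 + 2^16 + 2^17 + 2^18
= 1 + 32 + 64 + 128 + 512 + 1024 + 2048 + 4096 + 8192 + 16384 + 32768 + 65536 + 131072 + 262144
= 524001



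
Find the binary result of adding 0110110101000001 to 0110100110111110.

Add column by column from the right: bit + bit + carry-in; write the sum mod 2, carry 1 when the sum is 2 or 3.
carry:  1101001000000000
        0110110101000001
+       0110100110111110
------------------------
       01101011011111111
(the carry out of the leftmost column, 0, becomes the leading bit)
Decimal check:
  0110110101000001 = 16384 + 8192 + 2048 + 1024 + 256 + 64 + 1 = 27969
  0110100110111110 = 16384 + 8192 + 2048 + 256 + 128 + 32 + 16 + 8 + 4 + 2 = 27070
  27969 + 27070 = 55039, and 01101011011111111 = 32768 + 16384 + 4096 + 1024 + 512 + 128 + 64 + 32 + 16 + 8 + 4 + 2 + 1 = 55039 ✓



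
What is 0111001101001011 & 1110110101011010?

AND: 1 only when both bits are 1
  0111001101001011
& 1110110101011010
------------------
  0110000101001010
Decimal: 29515 & 60762 = 24906



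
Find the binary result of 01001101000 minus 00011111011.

Method 1 - Direct subtraction (column by column from the right: bit − bit − borrow-in; if negative, add 2 and borrow 1 from the next column):
borrow: 01111111110
        01001101000
-       00011111011
-------------------
        00101101101

Method 2 - Add two's complement:
Two's complement of 00011111011: invert → 11100000100, add 1 → 11100000101
  01001101000
+ 11100000101
-------------
 100101101101  (end carry out of the top bit = 1)
Discarding the end carry: 00101101101
Decimal check:
  01001101000 = 512 + 64 + 32 + 8 = 616
  00011111011 = 128 + 64 + 32 + 16 + 8 + 2 + 1 = 251
  616 - 251 = 365, and 00101101101 = 256 + 64 + 32 + 8 + 4 + 1 = 365 ✓



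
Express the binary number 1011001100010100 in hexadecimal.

Group into 4-bit nibbles from right:
  1011 = B
  0011 = 3
  0001 = 1
  0100 = 4
Result: B314



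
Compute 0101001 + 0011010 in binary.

Add column by column from the right: bit + bit + carry-in; write the sum mod 2, carry 1 when the sum is 2 or 3.
carry:  1110000
        0101001
+       0011010
---------------
       01000011
(the carry out of the leftmost column, 0, becomes the leading bit)
Decimal check:
  0101001 = 32 + 8 + 1 = 41
  0011010 = 16 + 8 + 2 = 26
  41 + 26 = 67, and 01000011 = 64 + 2 + 1 = 67 ✓



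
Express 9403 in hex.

Using repeated division by 16 (digits 10–15 are A–F):
9403 ÷ 16 = 587 remainder 11 (B)
587 ÷ 16 = 36 remainder 11 (B)
36 ÷ 16 = 2 remainder 4
2 ÷ 16 = 0 remainder 2
Reading remainders bottom to top: 24BB



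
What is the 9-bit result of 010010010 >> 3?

Original: 010010010 (decimal 146)
Shift right by 3 positions
Drop the 3 low bits; fill with zeros on the left
Result: 000010010 (decimal 18)
Equivalent: 146 >> 3 = 146 ÷ 2^3 = 18



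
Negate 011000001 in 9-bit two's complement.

Original: 011000001
Step 1 - Invert all bits: 100111110
Step 2 - Add 1: 100111111
Verification: 011000001 + 100111111 = 1000000000; discarding the end carry (carry out of the top bit) leaves the 9-bit value 000000000, as required for x + (-x)



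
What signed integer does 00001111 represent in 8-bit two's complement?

Binary: 00001111
Sign bit: 0 (non-negative)
Read directly as an unsigned value:
00001111 = 8 + 4 + 2 + 1 = 15
Value: 15



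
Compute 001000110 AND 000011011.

AND: 1 only when both bits are 1
  001000110
& 000011011
-----------
  000000010
Decimal: 70 & 27 = 2



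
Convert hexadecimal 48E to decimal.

Expand by place value (powers of 16):
Digit values: E = 14
48E = 4 × 16^2 + 8 × 16^1 + 14 × 16^0
= 4 × 256 + 8 × 16 + 14 × 1
= 1024 + 128 + 14
= 1166



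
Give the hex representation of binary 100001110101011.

Group into 4-bit nibbles from right:
  0100 = 4
  0011 = 3
  1010 = A
  1011 = B
Result: 43AB



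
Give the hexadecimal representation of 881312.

Using repeated division by 16 (digits 10–15 are A–F):
881312 ÷ 16 = 55082 remainder 0
55082 ÷ 16 = 3442 remainder 10 (A)
3442 ÷ 16 = 215 remainder 2
215 ÷ 16 = 13 remainder 7
13 ÷ 16 = 0 remainder 13 (D)
Reading remainders bottom to top: D72A0



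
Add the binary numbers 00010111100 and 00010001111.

Add column by column from the right: bit + bit + carry-in; write the sum mod 2, carry 1 when the sum is 2 or 3.
carry:  00101111000
        00010111100
+       00010001111
-------------------
       000101001011
(the carry out of the leftmost column, 0, becomes the leading bit)
Decimal check:
  00010111100 = 128 + 32 + 16 + 8 + 4 = 188
  00010001111 = 128 + 8 + 4 + 2 + 1 = 143
  188 + 143 = 331, and 000101001011 = 256 + 64 + 8 + 2 + 1 = 331 ✓



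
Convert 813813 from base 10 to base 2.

Using repeated division by 2:
813813 ÷ 2 = 406906 remainder 1
406906 ÷ 2 = 203453 remainder 0
203453 ÷ 2 = 101726 remainder 1
101726 ÷ 2 = 50863 remainder 0
50863 ÷ 2 = 25431 remainder 1
25431 ÷ 2 = 12715 remainder 1
12715 ÷ 2 = 6357 remainder 1
6357 ÷ 2 = 3178 remainder 1
3178 ÷ 2 = 1589 remainder 0
1589 ÷ 2 = 794 remainder 1
794 ÷ 2 = 397 remainder 0
397 ÷ 2 = 198 remainder 1
198 ÷ 2 = 99 remainder 0
99 ÷ 2 = 49 remainder 1
49 ÷ 2 = 24 remainder 1
24 ÷ 2 = 12 remainder 0
12 ÷ 2 = 6 remainder 0
6 ÷ 2 = 3 remainder 0
3 ÷ 2 = 1 remainder 1
1 ÷ 2 = 0 remainder 1
Reading remainders bottom to top: 11000110101011110101



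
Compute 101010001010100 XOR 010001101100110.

XOR: 1 when bits differ
  101010001010100
^ 010001101100110
-----------------
  111011100110010
Decimal: 21588 ^ 9062 = 30514



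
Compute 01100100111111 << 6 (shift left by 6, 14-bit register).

Original: 01100100111111 (decimal 6463)
Shift left by 6 positions
Append 6 zeros on the right and drop the 6 high bits that overflow the 14-bit width
Result: 00111111000000 (decimal 4032)
Equivalent: 6463 << 6 = 6463 × 2^6 = 413632, truncated to 14 bits = 4032



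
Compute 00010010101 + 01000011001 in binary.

Add column by column from the right: bit + bit + carry-in; write the sum mod 2, carry 1 when the sum is 2 or 3.
carry:  00000100010
        00010010101
+       01000011001
-------------------
       001010101110
(the carry out of the leftmost column, 0, becomes the leading bit)
Decimal check:
  00010010101 = 128 + 16 + 4 + 1 = 149
  01000011001 = 512 + 16 + 8 + 1 = 537
  149 + 537 = 686, and 001010101110 = 512 + 128 + 32 + 8 + 4 + 2 = 686 ✓



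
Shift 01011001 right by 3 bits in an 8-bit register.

Original: 01011001 (decimal 89)
Shift right by 3 positions
Drop the 3 low bits; fill with zeros on the left
Result: 00001011 (decimal 11)
Equivalent: 89 >> 3 = 89 ÷ 2^3 = 11



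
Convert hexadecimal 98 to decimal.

Expand by place value (powers of 16):
98 = 9 × 16^1 + 8 × 16^0
= 9 × 16 + 8 × 1
= 144 + 8
= 152



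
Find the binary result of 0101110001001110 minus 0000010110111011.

Method 1 - Direct subtraction (column by column from the right: bit − bit − borrow-in; if negative, add 2 and borrow 1 from the next column):
borrow: 0000111101100110
        0101110001001110
-       0000010110111011
------------------------
        0101011010010011

Method 2 - Add two's complement:
Two's complement of 0000010110111011: invert → 1111101001000100, add 1 → 1111101001000101
  0101110001001110
+ 1111101001000101
------------------
 10101011010010011  (end carry out of the top bit = 1)
Discarding the end carry: 0101011010010011
Decimal check:
  0101110001001110 = 16384 + 4096 + 2048 + 1024 + 64 + 8 + 4 + 2 = 23630
  0000010110111011 = 1024 + 256 + 128 + 32 + 16 + 8 + 2 + 1 = 1467
  23630 - 1467 = 22163, and 0101011010010011 = 16384 + 4096 + 1024 + 512 + 128 + 16 + 2 + 1 = 22163 ✓



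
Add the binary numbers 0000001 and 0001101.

Add column by column from the right: bit + bit + carry-in; write the sum mod 2, carry 1 when the sum is 2 or 3.
carry:  0000010
        0000001
+       0001101
---------------
       00001110
(the carry out of the leftmost column, 0, becomes the leading bit)
Decimal check:
  0000001 = 1
  0001101 = 8 + 4 + 1 = 13
  1 + 13 = 14, and 00001110 = 8 + 4 + 2 = 14 ✓



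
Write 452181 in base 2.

Using repeated division by 2:
452181 ÷ 2 = 226090 remainder 1
226090 ÷ 2 = 113045 remainder 0
113045 ÷ 2 = 56522 remainder 1
56522 ÷ 2 = 28261 remainder 0
28261 ÷ 2 = 14130 remainder 1
14130 ÷ 2 = 7065 remainder 0
7065 ÷ 2 = 3532 remainder 1
3532 ÷ 2 = 1766 remainder 0
1766 ÷ 2 = 883 remainder 0
883 ÷ 2 = 441 remainder 1
441 ÷ 2 = 220 remainder 1
220 ÷ 2 = 110 remainder 0
110 ÷ 2 = 55 remainder 0
55 ÷ 2 = 27 remainder 1
27 ÷ 2 = 13 remainder 1
13 ÷ 2 = 6 remainder 1
6 ÷ 2 = 3 remainder 0
3 ÷ 2 = 1 remainder 1
1 ÷ 2 = 0 remainder 1
Reading remainders bottom to top: 1101110011001010101



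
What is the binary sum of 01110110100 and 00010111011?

Add column by column from the right: bit + bit + carry-in; write the sum mod 2, carry 1 when the sum is 2 or 3.
carry:  11101100000
        01110110100
+       00010111011
-------------------
       010001101111
(the carry out of the leftmost column, 0, becomes the leading bit)
Decimal check:
  01110110100 = 512 + 256 + 128 + 32 + 16 + 4 = 948
  00010111011 = 128 + 32 + 16 + 8 + 2 + 1 = 187
  948 + 187 = 1135, and 010001101111 = 1024 + 64 + 32 + 8 + 4 + 2 + 1 = 1135 ✓



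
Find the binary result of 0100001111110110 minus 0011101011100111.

Method 1 - Direct subtraction (column by column from the right: bit − bit − borrow-in; if negative, add 2 and borrow 1 from the next column):
borrow: 0111000000011110
        0100001111110110
-       0011101011100111
------------------------
        0000100100001111

Method 2 - Add two's complement:
Two's complement of 0011101011100111: invert → 1100010100011000, add 1 → 1100010100011001
  0100001111110110
+ 1100010100011001
------------------
 10000100100001111  (end carry out of the top bit = 1)
Discarding the end carry: 0000100100001111
Decimal check:
  0100001111110110 = 16384 + 512 + 256 + 128 + 64 + 32 + 16 + 4 + 2 = 17398
  0011101011100111 = 8192 + 4096 + 2048 + 512 + 128 + 64 + 32 + 4 + 2 + 1 = 15079
  17398 - 15079 = 2319, and 0000100100001111 = 2048 + 256 + 8 + 4 + 2 + 1 = 2319 ✓



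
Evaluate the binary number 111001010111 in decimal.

Sum of powers of 2 for each 1-bit:
2^0 + 2^1 + 2^2 + 2^4 + 2^6 + 2^9 + 2^10 + 2^11
= 1 + 2 + 4 + 16 + 64 + 512 + 1024 + 2048
= 3671



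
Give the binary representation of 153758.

Using repeated division by 2:
153758 ÷ 2 = 76879 remainder 0
76879 ÷ 2 = 38439 remainder 1
38439 ÷ 2 = 19219 remainder 1
19219 ÷ 2 = 9609 remainder 1
9609 ÷ 2 = 4804 remainder 1
4804 ÷ 2 = 2402 remainder 0
2402 ÷ 2 = 1201 remainder 0
1201 ÷ 2 = 600 remainder 1
600 ÷ 2 = 300 remainder 0
300 ÷ 2 = 150 remainder 0
150 ÷ 2 = 75 remainder 0
75 ÷ 2 = 37 remainder 1
37 ÷ 2 = 18 remainder 1
18 ÷ 2 = 9 remainder 0
9 ÷ 2 = 4 remainder 1
4 ÷ 2 = 2 remainder 0
2 ÷ 2 = 1 remainder 0
1 ÷ 2 = 0 remainder 1
Reading remainders bottom to top: 100101100010011110



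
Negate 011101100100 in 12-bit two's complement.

Original: 011101100100
Step 1 - Invert all bits: 100010011011
Step 2 - Add 1: 100010011100
Verification: 011101100100 + 100010011100 = 1000000000000; discarding the end carry (carry out of the top bit) leaves the 12-bit value 000000000000, as required for x + (-x)



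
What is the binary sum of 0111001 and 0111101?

Add column by column from the right: bit + bit + carry-in; write the sum mod 2, carry 1 when the sum is 2 or 3.
carry:  1110010
        0111001
+       0111101
---------------
       01110110
(the carry out of the leftmost column, 0, becomes the leading bit)
Decimal check:
  0111001 = 32 + 16 + 8 + 1 = 57
  0111101 = 32 + 16 + 8 + 4 + 1 = 61
  57 + 61 = 118, and 01110110 = 64 + 32 + 16 + 4 + 2 = 118 ✓



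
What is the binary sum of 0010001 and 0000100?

Add column by column from the right: bit + bit + carry-in; write the sum mod 2, carry 1 when the sum is 2 or 3.
carry:  0000000
        0010001
+       0000100
---------------
       00010101
(the carry out of the leftmost column, 0, becomes the leading bit)
Decimal check:
  0010001 = 16 + 1 = 17
  0000100 = 4
  17 + 4 = 21, and 00010101 = 16 + 4 + 1 = 21 ✓



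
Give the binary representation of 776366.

Using repeated division by 2:
776366 ÷ 2 = 388183 remainder 0
388183 ÷ 2 = 194091 remainder 1
194091 ÷ 2 = 97045 remainder 1
97045 ÷ 2 = 48522 remainder 1
48522 ÷ 2 = 24261 remainder 0
24261 ÷ 2 = 12130 remainder 1
12130 ÷ 2 = 6065 remainder 0
6065 ÷ 2 = 3032 remainder 1
3032 ÷ 2 = 1516 remainder 0
1516 ÷ 2 = 758 remainder 0
758 ÷ 2 = 379 remainder 0
379 ÷ 2 = 189 remainder 1
189 ÷ 2 = 94 remainder 1
94 ÷ 2 = 47 remainder 0
47 ÷ 2 = 23 remainder 1
23 ÷ 2 = 11 remainder 1
11 ÷ 2 = 5 remainder 1
5 ÷ 2 = 2 remainder 1
2 ÷ 2 = 1 remainder 0
1 ÷ 2 = 0 remainder 1
Reading remainders bottom to top: 10111101100010101110



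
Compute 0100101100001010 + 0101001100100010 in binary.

Add column by column from the right: bit + bit + carry-in; write the sum mod 2, carry 1 when the sum is 2 or 3.
carry:  1000011000000100
        0100101100001010
+       0101001100100010
------------------------
       01001111000101100
(the carry out of the leftmost column, 0, becomes the leading bit)
Decimal check:
  0100101100001010 = 16384 + 2048 + 512 + 256 + 8 + 2 = 19210
  0101001100100010 = 16384 + 4096 + 512 + 256 + 32 + 2 = 21282
  19210 + 21282 = 40492, and 01001111000101100 = 32768 + 4096 + 2048 + 1024 + 512 + 32 + 8 + 4 = 40492 ✓



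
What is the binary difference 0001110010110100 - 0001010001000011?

Method 1 - Direct subtraction (column by column from the right: bit − bit − borrow-in; if negative, add 2 and borrow 1 from the next column):
borrow: 0000000010000110
        0001110010110100
-       0001010001000011
------------------------
        0000100001110001

Method 2 - Add two's complement:
Two's complement of 0001010001000011: invert → 1110101110111100, add 1 → 1110101110111101
  0001110010110100
+ 1110101110111101
------------------
 10000100001110001  (end carry out of the top bit = 1)
Discarding the end carry: 0000100001110001
Decimal check:
  0001110010110100 = 4096 + 2048 + 1024 + 128 + 32 + 16 + 4 = 7348
  0001010001000011 = 4096 + 1024 + 64 + 2 + 1 = 5187
  7348 - 5187 = 2161, and 0000100001110001 = 2048 + 64 + 32 + 16 + 1 = 2161 ✓



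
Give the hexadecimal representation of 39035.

Using repeated division by 16 (digits 10–15 are A–F):
39035 ÷ 16 = 2439 remainder 11 (B)
2439 ÷ 16 = 152 remainder 7
152 ÷ 16 = 9 remainder 8
9 ÷ 16 = 0 remainder 9
Reading remainders bottom to top: 987B



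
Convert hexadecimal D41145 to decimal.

Expand by place value (powers of 16):
Digit values: D = 13
D41145 = 13 × 16^5 + 4 × 16^4 + 1 × 16^3 + 1 × 16^2 + 4 × 16^1 + 5 × 16^0
= 13 × 1048576 + 4 × 65536 + 1 × 4096 + 1 × 256 + 4 × 16 + 5 × 1
= 13631488 + 262144 + 4096 + 256 + 64 + 5
= 13898053



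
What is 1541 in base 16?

Using repeated division by 16 (digits 10–15 are A–F):
1541 ÷ 16 = 96 remainder 5
96 ÷ 16 = 6 remainder 0
6 ÷ 16 = 0 remainder 6
Reading remainders bottom to top: 605



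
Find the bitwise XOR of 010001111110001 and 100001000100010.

XOR: 1 when bits differ
  010001111110001
^ 100001000100010
-----------------
  110000111010011
Decimal: 9201 ^ 16930 = 25043



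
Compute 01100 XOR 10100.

XOR: 1 when bits differ
  01100
^ 10100
-------
  11000
Decimal: 12 ^ 20 = 24



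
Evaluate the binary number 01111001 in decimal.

Sum of powers of 2 for each 1-bit:
2^0 + 2^3 + 2^4 + 2^5 + 2^6
= 1 + 8 + 16 + 32 + 64
= 121



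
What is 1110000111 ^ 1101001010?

XOR: 1 when bits differ
  1110000111
^ 1101001010
------------
  0011001101
Decimal: 903 ^ 842 = 205



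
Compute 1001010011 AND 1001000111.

AND: 1 only when both bits are 1
  1001010011
& 1001000111
------------
  1001000011
Decimal: 595 & 583 = 579



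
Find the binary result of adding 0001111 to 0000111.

Add column by column from the right: bit + bit + carry-in; write the sum mod 2, carry 1 when the sum is 2 or 3.
carry:  0011110
        0001111
+       0000111
---------------
       00010110
(the carry out of the leftmost column, 0, becomes the leading bit)
Decimal check:
  0001111 = 8 + 4 + 2 + 1 = 15
  0000111 = 4 + 2 + 1 = 7
  15 + 7 = 22, and 00010110 = 16 + 4 + 2 = 22 ✓



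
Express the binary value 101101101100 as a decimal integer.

Sum of powers of 2 for each 1-bit:
2^2 + 2^3 + 2^5 + 2^6 + 2^8 + 2^9 + 2^11
= 4 + 8 + 32 + 64 + 256 + 512 + 2048
= 2924



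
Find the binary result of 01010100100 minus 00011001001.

Method 1 - Direct subtraction (column by column from the right: bit − bit − borrow-in; if negative, add 2 and borrow 1 from the next column):
borrow: 01110110110
        01010100100
-       00011001001
-------------------
        00111011011

Method 2 - Add two's complement:
Two's complement of 00011001001: invert → 11100110110, add 1 → 11100110111
  01010100100
+ 11100110111
-------------
 100111011011  (end carry out of the top bit = 1)
Discarding the end carry: 00111011011
Decimal check:
  01010100100 = 512 + 128 + 32 + 4 = 676
  00011001001 = 128 + 64 + 8 + 1 = 201
  676 - 201 = 475, and 00111011011 = 256 + 128 + 64 + 16 + 8 + 2 + 1 = 475 ✓



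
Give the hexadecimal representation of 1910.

Using repeated division by 16 (digits 10–15 are A–F):
1910 ÷ 16 = 119 remainder 6
119 ÷ 16 = 7 remainder 7
7 ÷ 16 = 0 remainder 7
Reading remainders bottom to top: 776



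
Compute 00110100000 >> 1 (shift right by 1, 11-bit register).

Original: 00110100000 (decimal 416)
Shift right by 1 position
Drop the 1 low bit; fill with zero on the left
Result: 00011010000 (decimal 208)
Equivalent: 416 >> 1 = 416 ÷ 2^1 = 208



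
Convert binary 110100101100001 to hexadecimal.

Group into 4-bit nibbles from right:
  0110 = 6
  1001 = 9
  0110 = 6
  0001 = 1
Result: 6961



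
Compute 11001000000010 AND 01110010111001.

AND: 1 only when both bits are 1
  11001000000010
& 01110010111001
----------------
  01000000000000
Decimal: 12802 & 7353 = 4096



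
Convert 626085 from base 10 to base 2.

Using repeated division by 2:
626085 ÷ 2 = 313042 remainder 1
313042 ÷ 2 = 156521 remainder 0
156521 ÷ 2 = 78260 remainder 1
78260 ÷ 2 = 39130 remainder 0
39130 ÷ 2 = 19565 remainder 0
19565 ÷ 2 = 9782 remainder 1
9782 ÷ 2 = 4891 remainder 0
4891 ÷ 2 = 2445 remainder 1
2445 ÷ 2 = 1222 remainder 1
1222 ÷ 2 = 611 remainder 0
611 ÷ 2 = 305 remainder 1
305 ÷ 2 = 152 remainder 1
152 ÷ 2 = 76 remainder 0
76 ÷ 2 = 38 remainder 0
38 ÷ 2 = 19 remainder 0
19 ÷ 2 = 9 remainder 1
9 ÷ 2 = 4 remainder 1
4 ÷ 2 = 2 remainder 0
2 ÷ 2 = 1 remainder 0
1 ÷ 2 = 0 remainder 1
Reading remainders bottom to top: 10011000110110100101



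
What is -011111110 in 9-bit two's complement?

Original: 011111110
Step 1 - Invert all bits: 100000001
Step 2 - Add 1: 100000010
Verification: 011111110 + 100000010 = 1000000000; discarding the end carry (carry out of the top bit) leaves the 9-bit value 000000000, as required for x + (-x)



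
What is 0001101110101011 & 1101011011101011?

AND: 1 only when both bits are 1
  0001101110101011
& 1101011011101011
------------------
  0001001010101011
Decimal: 7083 & 55019 = 4779



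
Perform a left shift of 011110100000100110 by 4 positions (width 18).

Original: 011110100000100110 (decimal 124966)
Shift left by 4 positions
Append 4 zeros on the right and drop the 4 high bits that overflow the 18-bit width
Result: 101000001001100000 (decimal 164448)
Equivalent: 124966 << 4 = 124966 × 2^4 = 1999456, truncated to 18 bits = 164448



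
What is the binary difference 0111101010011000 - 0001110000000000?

Method 1 - Direct subtraction (column by column from the right: bit − bit − borrow-in; if negative, add 2 and borrow 1 from the next column):
borrow: 0011100000000000
        0111101010011000
-       0001110000000000
------------------------
        0101111010011000

Method 2 - Add two's complement:
Two's complement of 0001110000000000: invert → 1110001111111111, add 1 → 1110010000000000
  0111101010011000
+ 1110010000000000
------------------
 10101111010011000  (end carry out of the top bit = 1)
Discarding the end carry: 0101111010011000
Decimal check:
  0111101010011000 = 16384 + 8192 + 4096 + 2048 + 512 + 128 + 16 + 8 = 31384
  0001110000000000 = 4096 + 2048 + 1024 = 7168
  31384 - 7168 = 24216, and 0101111010011000 = 16384 + 4096 + 2048 + 1024 + 512 + 128 + 16 + 8 = 24216 ✓



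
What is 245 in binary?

Using repeated division by 2:
245 ÷ 2 = 122 remainder 1
122 ÷ 2 = 61 remainder 0
61 ÷ 2 = 30 remainder 1
30 ÷ 2 = 15 remainder 0
15 ÷ 2 = 7 remainder 1
7 ÷ 2 = 3 remainder 1
3 ÷ 2 = 1 remainder 1
1 ÷ 2 = 0 remainder 1
Reading remainders bottom to top: 11110101



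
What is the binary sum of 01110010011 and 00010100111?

Add column by column from the right: bit + bit + carry-in; write the sum mod 2, carry 1 when the sum is 2 or 3.
carry:  11100001110
        01110010011
+       00010100111
-------------------
       010000111010
(the carry out of the leftmost column, 0, becomes the leading bit)
Decimal check:
  01110010011 = 512 + 256 + 128 + 16 + 2 + 1 = 915
  00010100111 = 128 + 32 + 4 + 2 + 1 = 167
  915 + 167 = 1082, and 010000111010 = 1024 + 32 + 16 + 8 + 2 = 1082 ✓



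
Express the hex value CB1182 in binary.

Convert each hex digit to 4 bits:
  C = 1100
  B = 1011
  1 = 0001
  1 = 0001
  8 = 1000
  2 = 0010
Concatenate: 110010110001000110000010



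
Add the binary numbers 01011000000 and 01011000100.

Add column by column from the right: bit + bit + carry-in; write the sum mod 2, carry 1 when the sum is 2 or 3.
carry:  10110000000
        01011000000
+       01011000100
-------------------
       010110000100
(the carry out of the leftmost column, 0, becomes the leading bit)
Decimal check:
  01011000000 = 512 + 128 + 64 = 704
  01011000100 = 512 + 128 + 64 + 4 = 708
  704 + 708 = 1412, and 010110000100 = 1024 + 256 + 128 + 4 = 1412 ✓



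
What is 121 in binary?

Using repeated division by 2:
121 ÷ 2 = 60 remainder 1
60 ÷ 2 = 30 remainder 0
30 ÷ 2 = 15 remainder 0
15 ÷ 2 = 7 remainder 1
7 ÷ 2 = 3 remainder 1
3 ÷ 2 = 1 remainder 1
1 ÷ 2 = 0 remainder 1
Reading remainders bottom to top: 1111001



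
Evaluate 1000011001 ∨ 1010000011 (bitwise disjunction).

OR: 1 when either bit is 1
  1000011001
| 1010000011
------------
  1010011011
Decimal: 537 | 643 = 667



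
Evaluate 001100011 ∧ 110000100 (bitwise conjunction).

AND: 1 only when both bits are 1
  001100011
& 110000100
-----------
  000000000
Decimal: 99 & 388 = 0



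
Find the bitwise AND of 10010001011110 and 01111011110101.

AND: 1 only when both bits are 1
  10010001011110
& 01111011110101
----------------
  00010001010100
Decimal: 9310 & 7925 = 1108



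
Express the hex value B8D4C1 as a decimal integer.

Expand by place value (powers of 16):
Digit values: B = 11, D = 13, C = 12
B8D4C1 = 11 × 16^5 + 8 × 16^4 + 13 × 16^3 + 4 × 16^2 + 12 × 16^1 + 1 × 16^0
= 11 × 1048576 + 8 × 65536 + 13 × 4096 + 4 × 256 + 12 × 16 + 1 × 1
= 11534336 + 524288 + 53248 + 1024 + 192 + 1
= 12113089



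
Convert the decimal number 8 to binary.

Using repeated division by 2:
8 ÷ 2 = 4 remainder 0
4 ÷ 2 = 2 remainder 0
2 ÷ 2 = 1 remainder 0
1 ÷ 2 = 0 remainder 1
Reading remainders bottom to top: 1000



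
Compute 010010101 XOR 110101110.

XOR: 1 when bits differ
  010010101
^ 110101110
-----------
  100111011
Decimal: 149 ^ 430 = 315



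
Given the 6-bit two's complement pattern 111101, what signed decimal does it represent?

Binary: 111101
Sign bit: 1 (negative)
Invert: 000010
Add 1:  000011
Magnitude: 000011 = 2 + 1 = 3
Value: -3



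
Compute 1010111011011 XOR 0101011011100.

XOR: 1 when bits differ
  1010111011011
^ 0101011011100
---------------
  1111100000111
Decimal: 5595 ^ 2780 = 7943



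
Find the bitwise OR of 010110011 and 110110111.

OR: 1 when either bit is 1
  010110011
| 110110111
-----------
  110110111
Decimal: 179 | 439 = 439



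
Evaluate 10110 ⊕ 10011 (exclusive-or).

XOR: 1 when bits differ
  10110
^ 10011
-------
  00101
Decimal: 22 ^ 19 = 5



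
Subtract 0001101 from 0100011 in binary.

Method 1 - Direct subtraction (column by column from the right: bit − bit − borrow-in; if negative, add 2 and borrow 1 from the next column):
borrow: 0111000
        0100011
-       0001101
---------------
        0010110

Method 2 - Add two's complement:
Two's complement of 0001101: invert → 1110010, add 1 → 1110011
  0100011
+ 1110011
---------
 10010110  (end carry out of the top bit = 1)
Discarding the end carry: 0010110
Decimal check:
  0100011 = 32 + 2 + 1 = 35
  0001101 = 8 + 4 + 1 = 13
  35 - 13 = 22, and 0010110 = 16 + 4 + 2 = 22 ✓



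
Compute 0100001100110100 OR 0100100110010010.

OR: 1 when either bit is 1
  0100001100110100
| 0100100110010010
------------------
  0100101110110110
Decimal: 17204 | 18834 = 19382



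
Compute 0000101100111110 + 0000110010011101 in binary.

Add column by column from the right: bit + bit + carry-in; write the sum mod 2, carry 1 when the sum is 2 or 3.
carry:  0001000001111000
        0000101100111110
+       0000110010011101
------------------------
       00001011111011011
(the carry out of the leftmost column, 0, becomes the leading bit)
Decimal check:
  0000101100111110 = 2048 + 512 + 256 + 32 + 16 + 8 + 4 + 2 = 2878
  0000110010011101 = 2048 + 1024 + 128 + 16 + 8 + 4 + 1 = 3229
  2878 + 3229 = 6107, and 00001011111011011 = 4096 + 1024 + 512 + 256 + 128 + 64 + 16 + 8 + 2 + 1 = 6107 ✓



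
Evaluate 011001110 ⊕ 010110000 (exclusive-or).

XOR: 1 when bits differ
  011001110
^ 010110000
-----------
  001111110
Decimal: 206 ^ 176 = 126



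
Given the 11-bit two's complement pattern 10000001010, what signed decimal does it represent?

Binary: 10000001010
Sign bit: 1 (negative)
Invert: 01111110101
Add 1:  01111110110
Magnitude: 01111110110 = 512 + 256 + 128 + 64 + 32 + 16 + 4 + 2 = 1014
Value: -1014



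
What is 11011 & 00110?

AND: 1 only when both bits are 1
  11011
& 00110
-------
  00010
Decimal: 27 & 6 = 2



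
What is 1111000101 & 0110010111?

AND: 1 only when both bits are 1
  1111000101
& 0110010111
------------
  0110000101
Decimal: 965 & 407 = 389



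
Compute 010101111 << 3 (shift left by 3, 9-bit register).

Original: 010101111 (decimal 175)
Shift left by 3 positions
Append 3 zeros on the right and drop the 3 high bits that overflow the 9-bit width
Result: 101111000 (decimal 376)
Equivalent: 175 << 3 = 175 × 2^3 = 1400, truncated to 9 bits = 376



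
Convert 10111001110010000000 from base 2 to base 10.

Sum of powers of 2 for each 1-bit:
2^7 + 2^10 + 2^11 + 2^12 + 2^15 + 2^16 + 2^17 + 2^19
= 128 + 1024 + 2048 + 4096 + 32768 + 65536 + 131072 + 524288
= 760960



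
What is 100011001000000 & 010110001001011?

AND: 1 only when both bits are 1
  100011001000000
& 010110001001011
-----------------
  000010001000000
Decimal: 17984 & 11339 = 1088



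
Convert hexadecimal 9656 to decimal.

Expand by place value (powers of 16):
9656 = 9 × 16^3 + 6 × 16^2 + 5 × 16^1 + 6 × 16^0
= 9 × 4096 + 6 × 256 + 5 × 16 + 6 × 1
= 36864 + 1536 + 80 + 6
= 38486



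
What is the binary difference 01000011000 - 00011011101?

Method 1 - Direct subtraction (column by column from the right: bit − bit − borrow-in; if negative, add 2 and borrow 1 from the next column):
borrow: 01111111110
        01000011000
-       00011011101
-------------------
        00100111011

Method 2 - Add two's complement:
Two's complement of 00011011101: invert → 11100100010, add 1 → 11100100011
  01000011000
+ 11100100011
-------------
 100100111011  (end carry out of the top bit = 1)
Discarding the end carry: 00100111011
Decimal check:
  01000011000 = 512 + 16 + 8 = 536
  00011011101 = 128 + 64 + 16 + 8 + 4 + 1 = 221
  536 - 221 = 315, and 00100111011 = 256 + 32 + 16 + 8 + 2 + 1 = 315 ✓



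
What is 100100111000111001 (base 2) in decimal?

Sum of powers of 2 for each 1-bit:
2^0 + 2^3 + 2^4 + 2^5 + 2^9 + 2^10 + 2^11 + 2^14 + 2^17
= 1 + 8 + 16 + 32 + 512 + 1024 + 2048 + 16384 + 131072
= 151097



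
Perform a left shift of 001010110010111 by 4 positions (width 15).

Original: 001010110010111 (decimal 5527)
Shift left by 4 positions
Append 4 zeros on the right and drop the 4 high bits that overflow the 15-bit width
Result: 101100101110000 (decimal 22896)
Equivalent: 5527 << 4 = 5527 × 2^4 = 88432, truncated to 15 bits = 22896



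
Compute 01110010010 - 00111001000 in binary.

Method 1 - Direct subtraction (column by column from the right: bit − bit − borrow-in; if negative, add 2 and borrow 1 from the next column):
borrow: 01110010000
        01110010010
-       00111001000
-------------------
        00111001010

Method 2 - Add two's complement:
Two's complement of 00111001000: invert → 11000110111, add 1 → 11000111000
  01110010010
+ 11000111000
-------------
 100111001010  (end carry out of the top bit = 1)
Discarding the end carry: 00111001010
Decimal check:
  01110010010 = 512 + 256 + 128 + 16 + 2 = 914
  00111001000 = 256 + 128 + 64 + 8 = 456
  914 - 456 = 458, and 00111001010 = 256 + 128 + 64 + 8 + 2 = 458 ✓



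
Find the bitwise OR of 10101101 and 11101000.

OR: 1 when either bit is 1
  10101101
| 11101000
----------
  11101101
Decimal: 173 | 232 = 237



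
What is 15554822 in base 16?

Using repeated division by 16 (digits 10–15 are A–F):
15554822 ÷ 16 = 972176 remainder 6
972176 ÷ 16 = 60761 remainder 0
60761 ÷ 16 = 3797 remainder 9
3797 ÷ 16 = 237 remainder 5
237 ÷ 16 = 14 remainder 13 (D)
14 ÷ 16 = 0 remainder 14 (E)
Reading remainders bottom to top: ED5906



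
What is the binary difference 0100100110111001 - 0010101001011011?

Method 1 - Direct subtraction (column by column from the right: bit − bit − borrow-in; if negative, add 2 and borrow 1 from the next column):
borrow: 0111110010111100
        0100100110111001
-       0010101001011011
------------------------
        0001111101011110

Method 2 - Add two's complement:
Two's complement of 0010101001011011: invert → 1101010110100100, add 1 → 1101010110100101
  0100100110111001
+ 1101010110100101
------------------
 10001111101011110  (end carry out of the top bit = 1)
Discarding the end carry: 0001111101011110
Decimal check:
  0100100110111001 = 16384 + 2048 + 256 + 128 + 32 + 16 + 8 + 1 = 18873
  0010101001011011 = 8192 + 2048 + 512 + 64 + 16 + 8 + 2 + 1 = 10843
  18873 - 10843 = 8030, and 0001111101011110 = 4096 + 2048 + 1024 + 512 + 256 + 64 + 16 + 8 + 4 + 2 = 8030 ✓



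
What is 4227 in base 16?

Using repeated division by 16 (digits 10–15 are A–F):
4227 ÷ 16 = 264 remainder 3
264 ÷ 16 = 16 remainder 8
16 ÷ 16 = 1 remainder 0
1 ÷ 16 = 0 remainder 1
Reading remainders bottom to top: 1083



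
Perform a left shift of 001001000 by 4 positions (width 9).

Original: 001001000 (decimal 72)
Shift left by 4 positions
Append 4 zeros on the right and drop the 4 high bits that overflow the 9-bit width
Result: 010000000 (decimal 128)
Equivalent: 72 << 4 = 72 × 2^4 = 1152, truncated to 9 bits = 128



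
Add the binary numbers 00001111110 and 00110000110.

Add column by column from the right: bit + bit + carry-in; write the sum mod 2, carry 1 when the sum is 2 or 3.
carry:  01111111100
        00001111110
+       00110000110
-------------------
       001000000100
(the carry out of the leftmost column, 0, becomes the leading bit)
Decimal check:
  00001111110 = 64 + 32 + 16 + 8 + 4 + 2 = 126
  00110000110 = 256 + 128 + 4 + 2 = 390
  126 + 390 = 516, and 001000000100 = 512 + 4 = 516 ✓



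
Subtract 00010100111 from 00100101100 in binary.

Method 1 - Direct subtraction (column by column from the right: bit − bit − borrow-in; if negative, add 2 and borrow 1 from the next column):
borrow: 00100001110
        00100101100
-       00010100111
-------------------
        00010000101

Method 2 - Add two's complement:
Two's complement of 00010100111: invert → 11101011000, add 1 → 11101011001
  00100101100
+ 11101011001
-------------
 100010000101  (end carry out of the top bit = 1)
Discarding the end carry: 00010000101
Decimal check:
  00100101100 = 256 + 32 + 8 + 4 = 300
  00010100111 = 128 + 32 + 4 + 2 + 1 = 167
  300 - 167 = 133, and 00010000101 = 128 + 4 + 1 = 133 ✓



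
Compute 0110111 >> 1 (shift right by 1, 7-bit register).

Original: 0110111 (decimal 55)
Shift right by 1 position
Drop the 1 low bit; fill with zero on the left
Result: 0011011 (decimal 27)
Equivalent: 55 >> 1 = 55 ÷ 2^1 = 27



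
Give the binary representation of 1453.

Using repeated division by 2:
1453 ÷ 2 = 726 remainder 1
726 ÷ 2 = 363 remainder 0
363 ÷ 2 = 181 remainder 1
181 ÷ 2 = 90 remainder 1
90 ÷ 2 = 45 remainder 0
45 ÷ 2 = 22 remainder 1
22 ÷ 2 = 11 remainder 0
11 ÷ 2 = 5 remainder 1
5 ÷ 2 = 2 remainder 1
2 ÷ 2 = 1 remainder 0
1 ÷ 2 = 0 remainder 1
Reading remainders bottom to top: 10110101101

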